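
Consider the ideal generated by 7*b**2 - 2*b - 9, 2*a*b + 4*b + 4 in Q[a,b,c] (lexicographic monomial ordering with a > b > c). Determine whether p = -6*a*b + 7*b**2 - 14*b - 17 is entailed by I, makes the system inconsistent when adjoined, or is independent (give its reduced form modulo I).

First compute the reduced Gröbner basis of I by Buchberger's algorithm.
f_1 = 7*b**2 - 2*b - 9, LT = b**2.
f_2 = 2*a*b + 4*b + 4, LT = a*b.

S(f_1,f_2): lcm = a*b**2. S = -2/7*a*b - 9/7*a - 2*b**2 - 2*b.
  leading term a*b: subtract (-1/7)·f_2 from -2/7*a*b - 9/7*a - 2*b**2 - 2*b → -9/7*a - 2*b**2 - 10/7*b + 4/7
  leading term a: no divisor's leading term divides it; move -9/7*a to the remainder.
  leading term b**2: subtract (-2/7)·f_1 from -2*b**2 - 10/7*b + 4/7 → -2*b - 2
  leading term b: no divisor's leading term divides it; move -2*b to the remainder.
  leading term 1: no divisor's leading term divides it; move -2 to the remainder.
  remainder -9/7*a - 2*b - 2 ≠ 0; add h_3 = -9/7*a - 2*b - 2 to the basis.

S(f_1,h_3): leading monomials are coprime, so the S-polynomial reduces to 0 (Buchberger's first criterion).
S(f_2,h_3): lcm = a*b. S = -14/9*b**2 + 4/9*b + 2.
  leading term b**2: subtract (-2/9)·f_1 from -14/9*b**2 + 4/9*b + 2 → 0
  remainder 0.

Every S-polynomial of the final basis reduces to 0, so we have a Gröbner basis.
Inter-reduce: drop elements whose leading term is divisible by another's, tail-reduce, and make monic.
Reduced Gröbner basis: {a + 14/9*b + 14/9, b**2 - 2/7*b - 9/7}.
Label its elements g_1 = a + 14/9*b + 14/9, g_2 = b**2 - 2/7*b - 9/7.

Reduce p = -6*a*b + 7*b**2 - 14*b - 17 modulo G:
  leading term a*b: subtract (-6*b)·g_1 from -6*a*b + 7*b**2 - 14*b - 17 → 49/3*b**2 - 14/3*b - 17
  leading term b**2: subtract (49/3)·g_2 from 49/3*b**2 - 14/3*b - 17 → 4
  leading term 1: no divisor's leading term divides it; move 4 to the remainder.
  normal form = 4.
The normal form is nonzero, so p ∉ I. Since p minus its normal form lies in I, I + (p) = I + (r) where r = 4; decide whether this ideal is the whole ring.
Here r = 4 is a nonzero constant, hence a unit: 1 ∈ I + (p), the Gröbner basis of I + (p) is {1}, and the enlarged system has no common solution — adjoining p is inconsistent.

The remainder on division by a Gröbner basis is unique — it is the normal form.

Adjoining -6*a*b + 7*b**2 - 14*b - 17 makes the ideal the whole ring: the system is inconsistent.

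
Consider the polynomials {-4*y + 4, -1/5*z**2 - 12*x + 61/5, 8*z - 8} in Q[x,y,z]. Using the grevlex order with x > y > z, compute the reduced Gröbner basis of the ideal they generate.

G = {x - 1, y - 1, z - 1}

Buchberger's algorithm terminates because the ascending chain of leading-term ideals stabilizes.

f_1 = -4*y + 4, LT = y.
f_2 = -1/5*z**2 - 12*x + 61/5, LT = z**2.
f_3 = 8*z - 8, LT = z.

S(f_2,f_3): lcm = z**2. S = 60*x + z - 61.
  leading term x: no divisor's leading term divides it; move 60*x to the remainder.
  leading term z: subtract (1/8)·f_3 from z - 61 → -60
  leading term 1: no divisor's leading term divides it; move -60 to the remainder.
  remainder 60*x - 60 ≠ 0; add g_4 = 60*x - 60 to the basis.

The other S-polynomials (S(f_1,f_2), S(f_1,f_3), S(f_1,g_4), S(f_2,g_4), S(f_3,g_4)) all reduce to 0 modulo the current basis, so we have a Gröbner basis.
Inter-reduce: drop elements whose leading term is divisible by another's, tail-reduce, and make monic.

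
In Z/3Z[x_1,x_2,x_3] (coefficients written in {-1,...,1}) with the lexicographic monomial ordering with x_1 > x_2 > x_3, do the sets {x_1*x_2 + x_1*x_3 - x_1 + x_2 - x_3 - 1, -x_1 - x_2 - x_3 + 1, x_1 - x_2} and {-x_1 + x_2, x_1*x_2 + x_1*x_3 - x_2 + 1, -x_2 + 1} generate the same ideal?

No, the ideals differ.

For a fixed monomial order, each ideal has a unique reduced Gröbner basis; comparing bases decides equality.
Buchberger on the first generating set:
f_1 = x_1*x_2 + x_1*x_3 - x_1 + x_2 - x_3 - 1, LT = x_1*x_2.
f_2 = -x_1 - x_2 - x_3 + 1, LT = x_1.
f_3 = x_1 - x_2, LT = x_1.

S(f_1,f_2): lcm = x_1*x_2. S = x_1*x_3 - x_1 - x_2**2 - x_2*x_3 - x_2 - x_3 - 1.
  leading term x_1*x_3: subtract (-x_3)·f_2 from x_1*x_3 - x_1 - x_2**2 - x_2*x_3 - x_2 - x_3 - 1 → -x_1 - x_2**2 + x_2*x_3 - x_2 - x_3**2 - 1
  leading term x_1: subtract (1)·f_2 from -x_1 - x_2**2 + x_2*x_3 - x_2 - x_3**2 - 1 → -x_2**2 + x_2*x_3 - x_3**2 + x_3 + 1
  leading term x_2**2: no divisor's leading term divides it; move -x_2**2 to the remainder.
  leading term x_2*x_3: no divisor's leading term divides it; move x_2*x_3 to the remainder.
  leading term x_3**2: no divisor's leading term divides it; move -x_3**2 to the remainder.
  leading term x_3: no divisor's leading term divides it; move x_3 to the remainder.
  leading term 1: no divisor's leading term divides it; move 1 to the remainder.
  remainder -x_2**2 + x_2*x_3 - x_3**2 + x_3 + 1 ≠ 0; add g_4 = -x_2**2 + x_2*x_3 - x_3**2 + x_3 + 1 to the basis.

S(f_1,f_3): lcm = x_1*x_2. S = x_1*x_3 - x_1 + x_2**2 + x_2 - x_3 - 1.
  leading term x_1*x_3: subtract (-x_3)·f_2 from x_1*x_3 - x_1 + x_2**2 + x_2 - x_3 - 1 → -x_1 + x_2**2 - x_2*x_3 + x_2 - x_3**2 - 1
  leading term x_1: subtract (1)·f_2 from -x_1 + x_2**2 - x_2*x_3 + x_2 - x_3**2 - 1 → x_2**2 - x_2*x_3 - x_2 - x_3**2 + x_3 + 1
  leading term x_2**2: subtract (-1)·g_4 from x_2**2 - x_2*x_3 - x_2 - x_3**2 + x_3 + 1 → -x_2 + x_3**2 - x_3 - 1
  leading term x_2: no divisor's leading term divides it; move -x_2 to the remainder.
  leading term x_3**2: no divisor's leading term divides it; move x_3**2 to the remainder.
  leading term x_3: no divisor's leading term divides it; move -x_3 to the remainder.
  leading term 1: no divisor's leading term divides it; move -1 to the remainder.
  remainder -x_2 + x_3**2 - x_3 - 1 ≠ 0; add g_5 = -x_2 + x_3**2 - x_3 - 1 to the basis.

S(f_2,f_3): lcm = x_1. S = -x_2 + x_3 - 1.
  leading term x_2: subtract (1)·g_5 from -x_2 + x_3 - 1 → -x_3**2 - x_3
  leading term x_3**2: no divisor's leading term divides it; move -x_3**2 to the remainder.
  leading term x_3: no divisor's leading term divides it; move -x_3 to the remainder.
  remainder -x_3**2 - x_3 ≠ 0; add g_6 = -x_3**2 - x_3 to the basis.

The other S-polynomials (S(f_1,g_4), S(f_2,g_4), S(f_3,g_4), S(f_1,g_5), S(f_2,g_5), S(f_3,g_5), S(g_4,g_5), S(f_1,g_6), S(f_2,g_6), S(f_3,g_6), S(g_4,g_6), S(g_5,g_6)) all reduce to 0 modulo the current basis, so we have a Gröbner basis.
Inter-reduce: drop elements whose leading term is divisible by another's, tail-reduce, and make monic.
Reduced Gröbner basis: {x_1 - x_3 + 1, x_2 - x_3 + 1, x_3**2 + x_3}.

Buchberger on the second generating set:
h_1 = -x_1 + x_2, LT = x_1.
h_2 = x_1*x_2 + x_1*x_3 - x_2 + 1, LT = x_1*x_2.
h_3 = -x_2 + 1, LT = x_2.

S(h_1,h_2): lcm = x_1*x_2. S = -x_1*x_3 - x_2**2 + x_2 - 1.
  leading term x_1*x_3: subtract (x_3)·h_1 from -x_1*x_3 - x_2**2 + x_2 - 1 → -x_2**2 - x_2*x_3 + x_2 - 1
  leading term x_2**2: subtract (x_2)·h_3 from -x_2**2 - x_2*x_3 + x_2 - 1 → -x_2*x_3 - 1
  leading term x_2*x_3: subtract (x_3)·h_3 from -x_2*x_3 - 1 → -x_3 - 1
  leading term x_3: no divisor's leading term divides it; move -x_3 to the remainder.
  leading term 1: no divisor's leading term divides it; move -1 to the remainder.
  remainder -x_3 - 1 ≠ 0; add k_4 = -x_3 - 1 to the basis.

The other S-polynomials (S(h_1,h_3), S(h_2,h_3), S(h_1,k_4), S(h_2,k_4), S(h_3,k_4)) all reduce to 0 modulo the current basis, so we have a Gröbner basis.
Inter-reduce: drop elements whose leading term is divisible by another's, tail-reduce, and make monic.
Reduced Gröbner basis: {x_1 - 1, x_2 - 1, x_3 + 1}.

These differ, so the ideals are not equal.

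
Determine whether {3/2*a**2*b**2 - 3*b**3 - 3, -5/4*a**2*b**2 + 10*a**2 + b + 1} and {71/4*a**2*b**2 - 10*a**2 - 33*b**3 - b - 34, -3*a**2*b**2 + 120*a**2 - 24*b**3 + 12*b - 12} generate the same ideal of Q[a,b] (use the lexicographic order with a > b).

Yes, the ideals are equal.

Since reduced Gröbner bases are canonical representatives of ideals under a given ordering, it suffices to compute and compare them.
Buchberger on the first generating set:
f_1 = 3/2*a**2*b**2 - 3*b**3 - 3, LT = a**2*b**2.
f_2 = -5/4*a**2*b**2 + 10*a**2 + b + 1, LT = a**2*b**2.

S(f_1,f_2): lcm = a**2*b**2. S = 8*a**2 - 2*b**3 + 4/5*b - 6/5.
  reduce S modulo (f_1, f_2):
  remainder 8*a**2 - 2*b**3 + 4/5*b - 6/5 ≠ 0; add g_3 = 8*a**2 - 2*b**3 + 4/5*b - 6/5 to the basis.

S(f_1,g_3): lcm = a**2*b**2. S = 1/4*b**5 - 21/10*b**3 + 3/20*b**2 - 2.
  reduce S modulo (f_1, f_2, g_3):
  remainder 1/4*b**5 - 21/10*b**3 + 3/20*b**2 - 2 ≠ 0; add g_4 = 1/4*b**5 - 21/10*b**3 + 3/20*b**2 - 2 to the basis.

The other S-polynomials (S(f_2,g_3), S(f_1,g_4), S(f_2,g_4), S(g_3,g_4)) all reduce to 0 modulo the current basis, so we have a Gröbner basis.
Inter-reduce: drop elements whose leading term is divisible by another's, tail-reduce, and make monic.
Reduced Gröbner basis: {a**2 - 1/4*b**3 + 1/10*b - 3/20, b**5 - 42/5*b**3 + 3/5*b**2 - 8}.

Buchberger on the second generating set:
h_1 = 71/4*a**2*b**2 - 10*a**2 - 33*b**3 - b - 34, LT = a**2*b**2.
h_2 = -3*a**2*b**2 + 120*a**2 - 24*b**3 + 12*b - 12, LT = a**2*b**2.

S(h_1,h_2): lcm = a**2*b**2. S = 2800/71*a**2 - 700/71*b**3 + 280/71*b - 420/71.
  reduce S modulo (h_1, h_2):
  remainder 2800/71*a**2 - 700/71*b**3 + 280/71*b - 420/71 ≠ 0; add k_3 = 2800/71*a**2 - 700/71*b**3 + 280/71*b - 420/71 to the basis.

S(h_1,k_3): lcm = a**2*b**2. S = -40/71*a**2 + 1/4*b**5 - 1391/710*b**3 + 3/20*b**2 - 4/71*b - 136/71.
  reduce S modulo (h_1, h_2, k_3):
  remainder 1/4*b**5 - 21/10*b**3 + 3/20*b**2 - 2 ≠ 0; add k_4 = 1/4*b**5 - 21/10*b**3 + 3/20*b**2 - 2 to the basis.

The other S-polynomials (S(h_2,k_3), S(h_1,k_4), S(h_2,k_4), S(k_3,k_4)) all reduce to 0 modulo the current basis, so we have a Gröbner basis.
Inter-reduce: drop elements whose leading term is divisible by another's, tail-reduce, and make monic.
Reduced Gröbner basis: {a**2 - 1/4*b**3 + 1/10*b - 3/20, b**5 - 42/5*b**3 + 3/5*b**2 - 8}.

The two bases agree; hence the ideals are identical.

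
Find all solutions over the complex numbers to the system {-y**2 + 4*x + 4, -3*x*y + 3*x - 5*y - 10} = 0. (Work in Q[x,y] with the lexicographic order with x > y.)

{(0, -2), (-49/24 - sqrt(231)*I/8, 3/2 - sqrt(231)*I/6), (-49/24 + sqrt(231)*I/8, 3/2 + sqrt(231)*I/6)}

Compute a lex Gröbner basis by Buchberger's algorithm.
f_1 = 4*x - y**2 + 4, LT = x.
f_2 = -3*x*y + 3*x - 5*y - 10, LT = x*y.

S(f_1,f_2): lcm = x*y. S = x - 1/4*y**3 - 2/3*y - 10/3.
  leading term x: subtract (1/4)·f_1 from x - 1/4*y**3 - 2/3*y - 10/3 → -1/4*y**3 + 1/4*y**2 - 2/3*y - 13/3
  leading term y**3: no divisor's leading term divides it; move -1/4*y**3 to the remainder.
  leading term y**2: no divisor's leading term divides it; move 1/4*y**2 to the remainder.
  leading term y: no divisor's leading term divides it; move -2/3*y to the remainder.
  leading term 1: no divisor's leading term divides it; move -13/3 to the remainder.
  remainder -1/4*y**3 + 1/4*y**2 - 2/3*y - 13/3 ≠ 0; add h_3 = -1/4*y**3 + 1/4*y**2 - 2/3*y - 13/3 to the basis.

The other S-polynomials (S(f_1,h_3), S(f_2,h_3)) all reduce to 0 modulo the current basis, so we have a Gröbner basis.
Inter-reduce: drop elements whose leading term is divisible by another's, tail-reduce, and make monic.
Reduced Gröbner basis: {x - 1/4*y**2 + 1, y**3 - y**2 + 8/3*y + 52/3}.

Since the basis is lex-ordered, y**3 - y**2 + 8/3*y + 52/3 is univariate in y. Its roots are {-2, 3/2 - sqrt(231)*I/6, 3/2 + sqrt(231)*I/6}. Back-substituting each root into the other basis elements fixes the other coordinates.
  y = -2: the earlier basis element becomes x = 0, giving x = 0 — point (0, -2).
  y = 3/2 - sqrt(231)*I/6: the earlier basis element becomes x + 49/24 + sqrt(231)*I/8 = 0, giving x = -49/24 - sqrt(231)*I/8 — point (-49/24 - sqrt(231)*I/8, 3/2 - sqrt(231)*I/6).
  y = 3/2 + sqrt(231)*I/6: the earlier basis element becomes x + 49/24 - sqrt(231)*I/8 = 0, giving x = -49/24 + sqrt(231)*I/8 — point (-49/24 + sqrt(231)*I/8, 3/2 + sqrt(231)*I/6).
Each listed point satisfies every original equation (direct substitution).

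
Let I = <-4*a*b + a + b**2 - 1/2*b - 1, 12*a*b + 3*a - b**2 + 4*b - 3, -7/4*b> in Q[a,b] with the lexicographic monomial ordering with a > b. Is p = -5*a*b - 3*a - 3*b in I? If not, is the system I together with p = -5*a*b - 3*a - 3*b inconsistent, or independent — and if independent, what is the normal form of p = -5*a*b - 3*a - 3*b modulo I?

Adjoining -5*a*b - 3*a - 3*b makes the ideal the whole ring: the system is inconsistent.

First compute the reduced Gröbner basis of I by Buchberger's algorithm.
f_1 = -4*a*b + a + b**2 - 1/2*b - 1, LT = a*b.
f_2 = 12*a*b + 3*a - b**2 + 4*b - 3, LT = a*b.
f_3 = -7/4*b, LT = b.

S(f_1,f_2): lcm = a*b. S = -1/2*a - 1/6*b**2 - 5/24*b + 1/2.
  leading term a: no divisor's leading term divides it; move -1/2*a to the remainder.
  leading term b**2: subtract (2/21*b)·f_3 from -1/6*b**2 - 5/24*b + 1/2 → -5/24*b + 1/2
  leading term b: subtract (5/42)·f_3 from -5/24*b + 1/2 → 1/2
  leading term 1: no divisor's leading term divides it; move 1/2 to the remainder.
  remainder -1/2*a + 1/2 ≠ 0; add h_4 = -1/2*a + 1/2 to the basis.

The other S-polynomials (S(f_1,f_3), S(f_2,f_3), S(f_1,h_4), S(f_2,h_4), S(f_3,h_4)) all reduce to 0 modulo the current basis, so we have a Gröbner basis.
Inter-reduce: drop elements whose leading term is divisible by another's, tail-reduce, and make monic.
Reduced Gröbner basis: {a - 1, b}.
Label its elements g_1 = a - 1, g_2 = b.

Reduce p = -5*a*b - 3*a - 3*b modulo G:
  leading term a*b: subtract (-5*b)·g_1 from -5*a*b - 3*a - 3*b → -3*a - 8*b
  leading term a: subtract (-3)·g_1 from -3*a - 8*b → -8*b - 3
  leading term b: subtract (-8)·g_2 from -8*b - 3 → -3
  leading term 1: no divisor's leading term divides it; move -3 to the remainder.
  normal form = -3.
The normal form is nonzero, so p ∉ I. Since p minus its normal form lies in I, I + (p) = I + (r) where r = -3; decide whether this ideal is the whole ring.
Here r = -3 is a nonzero constant, hence a unit: 1 ∈ I + (p), the Gröbner basis of I + (p) is {1}, and the enlarged system has no common solution — adjoining p is inconsistent.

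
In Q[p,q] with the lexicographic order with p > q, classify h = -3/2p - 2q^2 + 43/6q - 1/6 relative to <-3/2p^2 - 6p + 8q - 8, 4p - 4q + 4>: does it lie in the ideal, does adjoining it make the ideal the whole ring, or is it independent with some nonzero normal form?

First compute the reduced Gröbner basis of I by Buchberger's algorithm.
f_1 = -3/2p^2 - 6p + 8q - 8, LT = p^2.
f_2 = 4p - 4q + 4, LT = p.

S(f_1,f_2): lcm = p^2. S = pq + 3p - 16/3q + 16/3.
  leading term pq: subtract (1/4q)·f_2 from pq + 3p - 16/3q + 16/3 → 3p + q^2 - 19/3q + 16/3
  leading term p: subtract (3/4)·f_2 from 3p + q^2 - 19/3q + 16/3 → q^2 - 10/3q + 7/3
  leading term q^2: no divisor's leading term divides it; move q^2 to the remainder.
  leading term q: no divisor's leading term divides it; move -10/3q to the remainder.
  leading term 1: no divisor's leading term divides it; move 7/3 to the remainder.
  remainder q^2 - 10/3q + 7/3 ≠ 0; add k_3 = q^2 - 10/3q + 7/3 to the basis.

The other S-polynomials (S(f_1,k_3), S(f_2,k_3)) all reduce to 0 modulo the current basis, so we have a Gröbner basis.
Inter-reduce: drop elements whose leading term is divisible by another's, tail-reduce, and make monic.
Reduced Gröbner basis: {p - q + 1, q^2 - 10/3q + 7/3}.
Label its elements g_1 = p - q + 1, g_2 = q^2 - 10/3q + 7/3.

Reduce h = -3/2p - 2q^2 + 43/6q - 1/6 modulo G:
  leading term p: subtract (-3/2)·g_1 from -3/2p - 2q^2 + 43/6q - 1/6 → -2q^2 + 17/3q + 4/3
  leading term q^2: subtract (-2)·g_2 from -2q^2 + 17/3q + 4/3 → -q + 6
  leading term q: no divisor's leading term divides it; move -q to the remainder.
  leading term 1: no divisor's leading term divides it; move 6 to the remainder.
  normal form = -q + 6.
The normal form is nonzero, so h ∉ I. Since h minus its normal form lies in I, I + (h) = I + (r) where r = -q + 6; decide whether this ideal is the whole ring.
Run Buchberger on G together with r (pairs among the g_i already reduce to 0 since G is a Gröbner basis):
g_1 = p - q + 1, LT = p.
g_2 = q^2 - 10/3q + 7/3, LT = q^2.
r = -q + 6, LT = q.

S(g_2,r): lcm = q^2. S = 8/3q + 7/3.
  leading term q: subtract (-8/3)·r from 8/3q + 7/3 → 55/3
  leading term 1: no divisor's leading term divides it; move 55/3 to the remainder.
  remainder 55/3 ≠ 0; add m_4 = 55/3 to the basis.

The other S-polynomials (S(g_1,g_2), S(g_1,r), S(g_1,m_4), S(g_2,m_4), S(r,m_4)) all reduce to 0 modulo the current basis, so we have a Gröbner basis.
Inter-reduce: drop elements whose leading term is divisible by another's, tail-reduce, and make monic.
Reduced Gröbner basis: {1}.
The reduced Gröbner basis of I + (h) is {1}: the ideal is the whole ring, so the enlarged system has no common solution — adjoining h is inconsistent.

Adjoining -3/2p - 2q^2 + 43/6q - 1/6 makes the ideal the whole ring: the system is inconsistent.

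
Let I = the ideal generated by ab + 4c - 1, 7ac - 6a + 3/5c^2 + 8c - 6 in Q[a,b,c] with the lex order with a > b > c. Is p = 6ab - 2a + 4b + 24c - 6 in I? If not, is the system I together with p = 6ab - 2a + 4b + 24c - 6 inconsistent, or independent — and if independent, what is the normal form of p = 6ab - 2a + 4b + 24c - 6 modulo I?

6ab - 2a + 4b + 24c - 6 is independent of I; its normal form modulo I is -2a + 4b.

First compute the reduced Gröbner basis of I by Buchberger's algorithm.
f_1 = ab + 4c - 1, LT = ab.
f_2 = 7ac - 6a + 3/5c^2 + 8c - 6, LT = ac.

S(f_1,f_2): lcm = abc. S = 6/7ab - 3/35bc^2 - 8/7bc + 6/7b + 4c^2 - c.
  reduce S modulo (f_1, f_2):
  remainder -3/35bc^2 - 8/7bc + 6/7b + 4c^2 - 31/7c + 6/7 ≠ 0; add h_3 = -3/35bc^2 - 8/7bc + 6/7b + 4c^2 - 31/7c + 6/7 to the basis.

The other S-polynomials (S(f_1,h_3), S(f_2,h_3)) all reduce to 0 modulo the current basis, so we have a Gröbner basis.
Inter-reduce: drop elements whose leading term is divisible by another's, tail-reduce, and make monic.
Reduced Gröbner basis: {ab + 4c - 1, ac - 6/7a + 3/35c^2 + 8/7c - 6/7, bc^2 + 40/3bc - 10b - 140/3c^2 + 155/3c - 10}.
Label its elements g_1 = ab + 4c - 1, g_2 = ac - 6/7a + 3/35c^2 + 8/7c - 6/7, g_3 = bc^2 + 40/3bc - 10b - 140/3c^2 + 155/3c - 10.

Reduce p = 6ab - 2a + 4b + 24c - 6 modulo G:
  leading term ab: subtract (6)·g_1 from 6ab - 2a + 4b + 24c - 6 → -2a + 4b
  leading term a: no divisor's leading term divides it; move -2a to the remainder.
  leading term b: no divisor's leading term divides it; move 4b to the remainder.
  normal form = -2a + 4b.
The normal form is nonzero, so p ∉ I. Since p minus its normal form lies in I, I + (p) = I + (r) where r = -2a + 4b; decide whether this ideal is the whole ring.
Run Buchberger on G together with r (pairs among the g_i already reduce to 0 since G is a Gröbner basis):
g_1 = ab + 4c - 1, LT = ab.
g_2 = ac - 6/7a + 3/35c^2 + 8/7c - 6/7, LT = ac.
g_3 = bc^2 + 40/3bc - 10b - 140/3c^2 + 155/3c - 10, LT = bc^2.
r = -2a + 4b, LT = a.

S(g_1,r): lcm = ab. S = 2b^2 + 4c - 1.
  reduce S modulo (g_1, g_2, g_3, r):
  remainder 2b^2 + 4c - 1 ≠ 0; add m_5 = 2b^2 + 4c - 1 to the basis.

S(g_2,r): lcm = ac. S = -6/7a + 2bc + 3/35c^2 + 8/7c - 6/7.
  reduce S modulo (g_1, g_2, g_3, r, m_5):
  remainder 2bc - 12/7b + 3/35c^2 + 8/7c - 6/7 ≠ 0; add m_6 = 2bc - 12/7b + 3/35c^2 + 8/7c - 6/7 to the basis.

S(g_3,m_5): lcm = b^2c^2. S = 40/3b^2c - 10b^2 - 140/3bc^2 + 155/3bc - 10b - 2c^3 + 1/2c^2.
  reduce S modulo (g_1, g_2, g_3, r, m_5, m_6):
  remainder 2120/21b - 2c^3 - 140668/63c^2 + 129320/63c - 1280/7 ≠ 0; add m_7 = 2120/21b - 2c^3 - 140668/63c^2 + 129320/63c - 1280/7 to the basis.

S(g_1,m_7): lcm = ab. S = 21/1060ac^3 + 35167/1590ac^2 - 61/3ac + 96/53a + 4c - 1.
  reduce S modulo (g_1, g_2, g_3, r, m_5, m_6, m_7):
  remainder -9/5300c^4 - 502/265c^3 + 1783/530c^2 - 90/53c + 9/53 ≠ 0; add m_8 = -9/5300c^4 - 502/265c^3 + 1783/530c^2 - 90/53c + 9/53 to the basis.

The other S-polynomials (S(g_1,g_2), S(g_1,g_3), S(g_2,g_3), S(g_3,r), S(g_1,m_5), S(g_2,m_5), S(r,m_5), S(g_1,m_6), S(g_2,m_6), S(g_3,m_6), S(r,m_6), S(m_5,m_6), S(g_2,m_7), S(g_3,m_7), S(r,m_7), S(m_5,m_7), S(m_6,m_7), S(g_1,m_8), S(g_2,m_8), S(g_3,m_8), S(r,m_8), S(m_5,m_8), S(m_6,m_8), S(m_7,m_8)) all reduce to 0 modulo the current basis, so we have a Gröbner basis.
Inter-reduce: drop elements whose leading term is divisible by another's, tail-reduce, and make monic.
Reduced Gröbner basis: {a - 21/530c^3 - 35167/795c^2 + 122/3c - 192/53, b - 21/1060c^3 - 35167/1590c^2 + 61/3c - 96/53, c^4 + 10040/9c^3 - 17830/9c^2 + 1000c - 100}.
The reduced Gröbner basis of I + (p) is {a - 21/530c^3 - 35167/795c^2 + 122/3c - 192/53, b - 21/1060c^3 - 35167/1590c^2 + 61/3c - 96/53, c^4 + 10040/9c^3 - 17830/9c^2 + 1000c - 100} ≠ {1}, a proper ideal, so the enlarged system stays consistent: p is independent of I, with normal form -2a + 4b.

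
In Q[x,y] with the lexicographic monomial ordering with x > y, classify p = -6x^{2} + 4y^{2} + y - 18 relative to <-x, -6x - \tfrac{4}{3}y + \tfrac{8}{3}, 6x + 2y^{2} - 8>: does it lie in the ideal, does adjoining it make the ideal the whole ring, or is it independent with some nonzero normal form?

-6x^{2} + 4y^{2} + y - 18 lies in I (it reduces to 0).

First compute the reduced Gröbner basis of I by Buchberger's algorithm.
f_1 = -x, LT = x.
f_2 = -6x - \tfrac{4}{3}y + \tfrac{8}{3}, LT = x.
f_3 = 6x + 2y^{2} - 8, LT = x.

S(f_1,f_2): lcm = x. S = -\tfrac{2}{9}y + \tfrac{4}{9}.
  reduce S modulo (f_1, f_2, f_3):
  remainder -\tfrac{2}{9}y + \tfrac{4}{9} ≠ 0; add h_4 = -\tfrac{2}{9}y + \tfrac{4}{9} to the basis.

The other S-polynomials (S(f_1,f_3), S(f_2,f_3), S(f_1,h_4), S(f_2,h_4), S(f_3,h_4)) all reduce to 0 modulo the current basis, so we have a Gröbner basis.
Inter-reduce: drop elements whose leading term is divisible by another's, tail-reduce, and make monic.
Reduced Gröbner basis: {x, y - 2}.
Label its elements g_1 = x, g_2 = y - 2.

Reduce p = -6x^{2} + 4y^{2} + y - 18 modulo G:
  leading term x^{2}: subtract (-6x)·g_1 from -6x^{2} + 4y^{2} + y - 18 → 4y^{2} + y - 18
  leading term y^{2}: subtract (4y)·g_2 from 4y^{2} + y - 18 → 9y - 18
  leading term y: subtract (9)·g_2 from 9y - 18 → 0
  normal form = 0.
Since the normal form is 0, p ∈ I.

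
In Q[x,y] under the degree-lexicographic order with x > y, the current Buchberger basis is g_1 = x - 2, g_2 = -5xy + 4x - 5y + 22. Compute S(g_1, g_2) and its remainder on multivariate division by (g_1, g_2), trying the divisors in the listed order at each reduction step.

lcm(LM(g_1), LM(g_2)) = xy.
S = (lcm/LT(g_1))·g_1 − (lcm/LT(g_2))·g_2 = 4/5x - 3y + 22/5.
Reduce S modulo (g_1, g_2) in that order:
  leading term x: subtract (4/5)·g_1 from 4/5x - 3y + 22/5 → -3y + 6
  leading term y: no divisor's leading term divides it; move -3y to the remainder.
  leading term 1: no divisor's leading term divides it; move 6 to the remainder.
The remainder -3y + 6 is nonzero, so it would be added as the next basis element.

S(g_1, g_2) = 4/5x - 3y + 22/5; remainder on division = -3y + 6.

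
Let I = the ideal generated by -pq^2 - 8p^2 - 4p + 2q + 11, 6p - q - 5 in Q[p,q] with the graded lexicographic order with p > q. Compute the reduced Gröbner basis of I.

G = {q^3 + 19/3q^2 + 16/3q - 38/3, p - 1/6q - 5/6}

f_1 = -pq^2 - 8p^2 - 4p + 2q + 11, LT = pq^2.
f_2 = 6p - q - 5, LT = p.

S(f_1,f_2): lcm = pq^2. S = 1/6q^3 + 8p^2 + 5/6q^2 + 4p - 2q - 11.
  leading term q^3: no divisor's leading term divides it; move 1/6q^3 to the remainder.
  leading term p^2: subtract (4/3p)·f_2 from 8p^2 + 5/6q^2 + 4p - 2q - 11 → 4/3pq + 5/6q^2 + 32/3p - 2q - 11
  leading term pq: subtract (2/9q)·f_2 from 4/3pq + 5/6q^2 + 32/3p - 2q - 11 → 19/18q^2 + 32/3p - 8/9q - 11
  leading term q^2: no divisor's leading term divides it; move 19/18q^2 to the remainder.
  leading term p: subtract (16/9)·f_2 from 32/3p - 8/9q - 11 → 8/9q - 19/9
  leading term q: no divisor's leading term divides it; move 8/9q to the remainder.
  leading term 1: no divisor's leading term divides it; move -19/9 to the remainder.
  remainder 1/6q^3 + 19/18q^2 + 8/9q - 19/9 ≠ 0; add g_3 = 1/6q^3 + 19/18q^2 + 8/9q - 19/9 to the basis.

The other S-polynomials (S(f_1,g_3), S(f_2,g_3)) all reduce to 0 modulo the current basis, so we have a Gröbner basis.
Inter-reduce: drop elements whose leading term is divisible by another's, tail-reduce, and make monic.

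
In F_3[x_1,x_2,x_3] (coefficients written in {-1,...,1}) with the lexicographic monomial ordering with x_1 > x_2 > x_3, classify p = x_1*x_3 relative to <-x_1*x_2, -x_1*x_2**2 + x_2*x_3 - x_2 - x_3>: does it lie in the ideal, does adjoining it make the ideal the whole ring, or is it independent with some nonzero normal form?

First compute the reduced Gröbner basis of I by Buchberger's algorithm.
f_1 = -x_1*x_2, LT = x_1*x_2.
f_2 = -x_1*x_2**2 + x_2*x_3 - x_2 - x_3, LT = x_1*x_2**2.

S(f_1,f_2): lcm = x_1*x_2**2. S = x_2*x_3 - x_2 - x_3.
  leading term x_2*x_3: no divisor's leading term divides it; move x_2*x_3 to the remainder.
  leading term x_2: no divisor's leading term divides it; move -x_2 to the remainder.
  leading term x_3: no divisor's leading term divides it; move -x_3 to the remainder.
  remainder x_2*x_3 - x_2 - x_3 ≠ 0; add h_3 = x_2*x_3 - x_2 - x_3 to the basis.

S(f_1,h_3): lcm = x_1*x_2*x_3. S = x_1*x_2 + x_1*x_3.
  leading term x_1*x_2: subtract (-1)·f_1 from x_1*x_2 + x_1*x_3 → x_1*x_3
  leading term x_1*x_3: no divisor's leading term divides it; move x_1*x_3 to the remainder.
  remainder x_1*x_3 ≠ 0; add h_4 = x_1*x_3 to the basis.

The other S-polynomials (S(f_2,h_3), S(f_1,h_4), S(f_2,h_4), S(h_3,h_4)) all reduce to 0 modulo the current basis, so we have a Gröbner basis.
Inter-reduce: drop elements whose leading term is divisible by another's, tail-reduce, and make monic.
Reduced Gröbner basis: {x_1*x_2, x_1*x_3, x_2*x_3 - x_2 - x_3}.
Label its elements g_1 = x_1*x_2, g_2 = x_1*x_3, g_3 = x_2*x_3 - x_2 - x_3.

Reduce p = x_1*x_3 modulo G:
  leading term x_1*x_3: subtract (1)·g_2 from x_1*x_3 → 0
  normal form = 0.
Since the normal form is 0, p ∈ I.

x_1*x_3 lies in I (it reduces to 0).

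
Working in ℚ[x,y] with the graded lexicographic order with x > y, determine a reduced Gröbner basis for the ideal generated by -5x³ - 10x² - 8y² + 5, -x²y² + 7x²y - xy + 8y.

G = {x²y² - 7x²y + xy - 8y, y⁴ - ⅝x²y - 7y³ + 15/4xy - ⅝y² + 115/8y, x³ + 2x² + 8/5y² - 1}

This is the nonlinear analogue of row-reducing a linear system.

f_1 = -5x³ - 10x² - 8y² + 5, LT = x³.
f_2 = -x²y² + 7x²y - xy + 8y, LT = x²y².

S(f_1,f_2): lcm = x³y². S = 7x³y + 2x²y² + 8/5y⁴ - x²y + 8xy - y².
  reduce S modulo (f_1, f_2):
  remainder 8/5y⁴ - x²y - 56/5y³ + 6xy - y² + 23y ≠ 0; add g_3 = 8/5y⁴ - x²y - 56/5y³ + 6xy - y² + 23y to the basis.

The other S-polynomials (S(f_1,g_3), S(f_2,g_3)) all reduce to 0 modulo the current basis, so we have a Gröbner basis.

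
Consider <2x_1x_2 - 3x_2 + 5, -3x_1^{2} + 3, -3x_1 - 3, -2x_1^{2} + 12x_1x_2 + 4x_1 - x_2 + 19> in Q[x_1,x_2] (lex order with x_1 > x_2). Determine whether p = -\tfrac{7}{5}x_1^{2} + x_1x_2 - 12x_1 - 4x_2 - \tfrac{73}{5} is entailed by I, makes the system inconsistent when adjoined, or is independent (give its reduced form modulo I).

First compute the reduced Gröbner basis of I by Buchberger's algorithm.
f_1 = 2x_1x_2 - 3x_2 + 5, LT = x_1x_2.
f_2 = -3x_1^{2} + 3, LT = x_1^{2}.
f_3 = -3x_1 - 3, LT = x_1.
f_4 = -2x_1^{2} + 12x_1x_2 + 4x_1 - x_2 + 19, LT = x_1^{2}.

S(f_1,f_2): lcm = x_1^{2}x_2. S = -\tfrac{3}{2}x_1x_2 + \tfrac{5}{2}x_1 + x_2.
  leading term x_1x_2: subtract (-\tfrac{3}{4})·f_1 from -\tfrac{3}{2}x_1x_2 + \tfrac{5}{2}x_1 + x_2 → \tfrac{5}{2}x_1 - \tfrac{5}{4}x_2 + \tfrac{15}{4}
  leading term x_1: subtract (-\tfrac{5}{6})·f_3 from \tfrac{5}{2}x_1 - \tfrac{5}{4}x_2 + \tfrac{15}{4} → -\tfrac{5}{4}x_2 + \tfrac{5}{4}
  leading term x_2: no divisor's leading term divides it; move -\tfrac{5}{4}x_2 to the remainder.
  leading term 1: no divisor's leading term divides it; move \tfrac{5}{4} to the remainder.
  remainder -\tfrac{5}{4}x_2 + \tfrac{5}{4} ≠ 0; add h_5 = -\tfrac{5}{4}x_2 + \tfrac{5}{4} to the basis.

The other S-polynomials (S(f_1,f_3), S(f_1,f_4), S(f_2,f_3), S(f_2,f_4), S(f_3,f_4), S(f_1,h_5), S(f_2,h_5), S(f_3,h_5), S(f_4,h_5)) all reduce to 0 modulo the current basis, so we have a Gröbner basis.
Inter-reduce: drop elements whose leading term is divisible by another's, tail-reduce, and make monic.
Reduced Gröbner basis: {x_1 + 1, x_2 - 1}.
Label its elements g_1 = x_1 + 1, g_2 = x_2 - 1.

Reduce p = -\tfrac{7}{5}x_1^{2} + x_1x_2 - 12x_1 - 4x_2 - \tfrac{73}{5} modulo G:
  leading term x_1^{2}: subtract (-\tfrac{7}{5}x_1)·g_1 from -\tfrac{7}{5}x_1^{2} + x_1x_2 - 12x_1 - 4x_2 - \tfrac{73}{5} → x_1x_2 - \tfrac{53}{5}x_1 - 4x_2 - \tfrac{73}{5}
  leading term x_1x_2: subtract (x_2)·g_1 from x_1x_2 - \tfrac{53}{5}x_1 - 4x_2 - \tfrac{73}{5} → -\tfrac{53}{5}x_1 - 5x_2 - \tfrac{73}{5}
  leading term x_1: subtract (-\tfrac{53}{5})·g_1 from -\tfrac{53}{5}x_1 - 5x_2 - \tfrac{73}{5} → -5x_2 - 4
  leading term x_2: subtract (-5)·g_2 from -5x_2 - 4 → -9
  leading term 1: no divisor's leading term divides it; move -9 to the remainder.
  normal form = -9.
The normal form is nonzero, so p ∉ I. Since p minus its normal form lies in I, I + (p) = I + (r) where r = -9; decide whether this ideal is the whole ring.
Here r = -9 is a nonzero constant, hence a unit: 1 ∈ I + (p), the Gröbner basis of I + (p) is {1}, and the enlarged system has no common solution — adjoining p is inconsistent.

The remainder on division by a Gröbner basis is unique — it is the normal form.

Adjoining -\tfrac{7}{5}x_1^{2} + x_1x_2 - 12x_1 - 4x_2 - \tfrac{73}{5} makes the ideal the whole ring: the system is inconsistent.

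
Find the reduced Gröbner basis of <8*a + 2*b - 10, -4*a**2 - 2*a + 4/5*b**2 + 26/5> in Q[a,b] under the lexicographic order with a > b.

G = {a + 1/4*b - 5/4, b**2 + 60/11*b - 71/11}

The reduced Gröbner basis is the canonical form of the ideal for this ordering.

f_1 = 8*a + 2*b - 10, LT = a.
f_2 = -4*a**2 - 2*a + 4/5*b**2 + 26/5, LT = a**2.

S(f_1,f_2): lcm = a**2. S = 1/4*a*b - 7/4*a + 1/5*b**2 + 13/10.
  reduce S modulo (f_1, f_2):
  remainder 11/80*b**2 + 3/4*b - 71/80 ≠ 0; add g_3 = 11/80*b**2 + 3/4*b - 71/80 to the basis.

The other S-polynomials (S(f_1,g_3), S(f_2,g_3)) all reduce to 0 modulo the current basis, so we have a Gröbner basis.
Inter-reduce: drop elements whose leading term is divisible by another's, tail-reduce, and make monic.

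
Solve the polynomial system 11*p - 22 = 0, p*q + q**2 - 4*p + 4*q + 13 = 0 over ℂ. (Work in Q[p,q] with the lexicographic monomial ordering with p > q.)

Compute a lex Gröbner basis by Buchberger's algorithm.
f_1 = 11*p - 22, LT = p.
f_2 = p*q - 4*p + q**2 + 4*q + 13, LT = p*q.

S(f_1,f_2): lcm = p*q. S = 4*p - q**2 - 6*q - 13.
  leading term p: subtract (4/11)·f_1 from 4*p - q**2 - 6*q - 13 → -q**2 - 6*q - 5
  leading term q**2: no divisor's leading term divides it; move -q**2 to the remainder.
  leading term q: no divisor's leading term divides it; move -6*q to the remainder.
  leading term 1: no divisor's leading term divides it; move -5 to the remainder.
  remainder -q**2 - 6*q - 5 ≠ 0; add h_3 = -q**2 - 6*q - 5 to the basis.

The other S-polynomials (S(f_1,h_3), S(f_2,h_3)) all reduce to 0 modulo the current basis, so we have a Gröbner basis.
Inter-reduce: drop elements whose leading term is divisible by another's, tail-reduce, and make monic.
Reduced Gröbner basis: {p - 2, q**2 + 6*q + 5}.

The lex basis is triangular: the last element involves only q. Solving q**2 + 6*q + 5 = 0 gives q ∈ {-5, -1}; substituting each value into the earlier elements determines the remaining variables.
  q = -5: the earlier basis element becomes p - 2 = 0, giving p = 2 — point (2, -5).
  q = -1: the earlier basis element becomes p - 2 = 0, giving p = 2 — point (2, -1).
Substituting each solution back into the original system confirms all equations vanish.

{(2, -5), (2, -1)}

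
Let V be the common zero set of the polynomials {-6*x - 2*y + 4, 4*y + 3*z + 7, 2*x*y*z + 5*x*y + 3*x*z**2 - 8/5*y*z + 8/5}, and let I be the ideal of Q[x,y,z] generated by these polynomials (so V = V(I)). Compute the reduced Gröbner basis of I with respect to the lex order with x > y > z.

G = {x - 1/4*z - 5/4, y + 3/4*z + 7/4, z**3 + 101/30*z**2 - 338/15*z - 249/10}

f_1 = -6*x - 2*y + 4, LT = x.
f_2 = 4*y + 3*z + 7, LT = y.
f_3 = 2*x*y*z + 5*x*y + 3*x*z**2 - 8/5*y*z + 8/5, LT = x*y*z.

S(f_1,f_3): lcm = x*y*z. S = -5/2*x*y - 3/2*x*z**2 + 1/3*y**2*z + 2/15*y*z - 4/5.
  reduce S modulo (f_1, f_2, f_3):
  remainder -3/16*z**3 - 101/160*z**2 + 169/40*z + 747/160 ≠ 0; add g_4 = -3/16*z**3 - 101/160*z**2 + 169/40*z + 747/160 to the basis.

The other S-polynomials (S(f_1,f_2), S(f_2,f_3), S(f_1,g_4), S(f_2,g_4), S(f_3,g_4)) all reduce to 0 modulo the current basis, so we have a Gröbner basis.
Inter-reduce: drop elements whose leading term is divisible by another's, tail-reduce, and make monic.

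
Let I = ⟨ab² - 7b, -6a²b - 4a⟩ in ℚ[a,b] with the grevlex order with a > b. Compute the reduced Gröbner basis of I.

f_1 = ab² - 7b, LT = ab².
f_2 = -6a²b - 4a, LT = a²b.

S(f_1,f_2): lcm = a²b². S = -23/3ab.
  leading term ab: no divisor's leading term divides it; move -23/3ab to the remainder.
  remainder -23/3ab ≠ 0; add g_3 = -23/3ab to the basis.

S(f_1,g_3): lcm = ab². S = -7b.
  leading term b: no divisor's leading term divides it; move -7b to the remainder.
  remainder -7b ≠ 0; add g_4 = -7b to the basis.

S(f_2,g_3): lcm = a²b. S = ⅔a.
  leading term a: no divisor's leading term divides it; move ⅔a to the remainder.
  remainder ⅔a ≠ 0; add g_5 = ⅔a to the basis.

S(f_1,g_4): lcm = ab². S = -7b.
  leading term b: subtract (1)·g_4 from -7b → 0
  remainder 0.

S(f_2,g_4): lcm = a²b. S = ⅔a.
  leading term a: subtract (1)·g_5 from ⅔a → 0
  remainder 0.

S(g_3,g_4): lcm = ab. S = 0.
  remainder 0.

S(f_1,g_5): lcm = ab². S = -7b.
  leading term b: subtract (1)·g_4 from -7b → 0
  remainder 0.

S(f_2,g_5): lcm = a²b. S = ⅔a.
  leading term a: subtract (1)·g_5 from ⅔a → 0
  remainder 0.

S(g_3,g_5): lcm = ab. S = 0.
  remainder 0.

S(g_4,g_5): leading monomials are coprime, so the S-polynomial reduces to 0 (Buchberger's first criterion).
Every S-polynomial of the final basis reduces to 0, so we have a Gröbner basis.
Inter-reduce: drop elements whose leading term is divisible by another's, tail-reduce, and make monic.

G = {a, b}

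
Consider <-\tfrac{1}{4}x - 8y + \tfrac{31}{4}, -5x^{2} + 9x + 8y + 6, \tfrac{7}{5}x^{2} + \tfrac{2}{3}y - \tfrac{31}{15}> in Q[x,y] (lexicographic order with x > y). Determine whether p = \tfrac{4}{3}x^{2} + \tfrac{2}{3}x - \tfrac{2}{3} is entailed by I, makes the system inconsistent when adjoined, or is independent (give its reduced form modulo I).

\tfrac{4}{3}x^{2} + \tfrac{2}{3}x - \tfrac{2}{3} lies in I (it reduces to 0).

First compute the reduced Gröbner basis of I by Buchberger's algorithm.
f_1 = -\tfrac{1}{4}x - 8y + \tfrac{31}{4}, LT = x.
f_2 = -5x^{2} + 9x + 8y + 6, LT = x^{2}.
f_3 = \tfrac{7}{5}x^{2} + \tfrac{2}{3}y - \tfrac{31}{15}, LT = x^{2}.

S(f_1,f_2): lcm = x^{2}. S = 32xy - \tfrac{146}{5}x + \tfrac{8}{5}y + \tfrac{6}{5}.
  leading term xy: subtract (-128y)·f_1 from 32xy - \tfrac{146}{5}x + \tfrac{8}{5}y + \tfrac{6}{5} → -\tfrac{146}{5}x - 1024y^{2} + \tfrac{4968}{5}y + \tfrac{6}{5}
  leading term x: subtract (\tfrac{584}{5})·f_1 from -\tfrac{146}{5}x - 1024y^{2} + \tfrac{4968}{5}y + \tfrac{6}{5} → -1024y^{2} + 1928y - 904
  leading term y^{2}: no divisor's leading term divides it; move -1024y^{2} to the remainder.
  leading term y: no divisor's leading term divides it; move 1928y to the remainder.
  leading term 1: no divisor's leading term divides it; move -904 to the remainder.
  remainder -1024y^{2} + 1928y - 904 ≠ 0; add h_4 = -1024y^{2} + 1928y - 904 to the basis.

S(f_1,f_3): lcm = x^{2}. S = 32xy - 31x - \tfrac{10}{21}y + \tfrac{31}{21}.
  leading term xy: subtract (-128y)·f_1 from 32xy - 31x - \tfrac{10}{21}y + \tfrac{31}{21} → -31x - 1024y^{2} + \tfrac{20822}{21}y + \tfrac{31}{21}
  leading term x: subtract (124)·f_1 from -31x - 1024y^{2} + \tfrac{20822}{21}y + \tfrac{31}{21} → -1024y^{2} + \tfrac{41654}{21}y - \tfrac{20150}{21}
  leading term y^{2}: subtract (1)·h_4 from -1024y^{2} + \tfrac{41654}{21}y - \tfrac{20150}{21} → \tfrac{1166}{21}y - \tfrac{1166}{21}
  leading term y: no divisor's leading term divides it; move \tfrac{1166}{21}y to the remainder.
  leading term 1: no divisor's leading term divides it; move -\tfrac{1166}{21} to the remainder.
  remainder \tfrac{1166}{21}y - \tfrac{1166}{21} ≠ 0; add h_5 = \tfrac{1166}{21}y - \tfrac{1166}{21} to the basis.

The other S-polynomials (S(f_2,f_3), S(f_1,h_4), S(f_2,h_4), S(f_3,h_4), S(f_1,h_5), S(f_2,h_5), S(f_3,h_5), S(h_4,h_5)) all reduce to 0 modulo the current basis, so we have a Gröbner basis.
Inter-reduce: drop elements whose leading term is divisible by another's, tail-reduce, and make monic.
Reduced Gröbner basis: {x + 1, y - 1}.
Label its elements g_1 = x + 1, g_2 = y - 1.

Reduce p = \tfrac{4}{3}x^{2} + \tfrac{2}{3}x - \tfrac{2}{3} modulo G:
  leading term x^{2}: subtract (\tfrac{4}{3}x)·g_1 from \tfrac{4}{3}x^{2} + \tfrac{2}{3}x - \tfrac{2}{3} → -\tfrac{2}{3}x - \tfrac{2}{3}
  leading term x: subtract (-\tfrac{2}{3})·g_1 from -\tfrac{2}{3}x - \tfrac{2}{3} → 0
  normal form = 0.
Since the normal form is 0, p ∈ I.

The remainder on division by a Gröbner basis is unique — it is the normal form.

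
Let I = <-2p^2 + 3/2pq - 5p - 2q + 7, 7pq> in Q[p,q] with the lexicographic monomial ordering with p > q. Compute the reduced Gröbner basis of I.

G = {p^2 + 5/2p + q - 7/2, pq, q^2 - 7/2q}

This is the nonlinear analogue of row-reducing a linear system.

f_1 = -2p^2 + 3/2pq - 5p - 2q + 7, LT = p^2.
f_2 = 7pq, LT = pq.

S(f_1,f_2): lcm = p^2q. S = -3/4pq^2 + 5/2pq + q^2 - 7/2q.
  leading term pq^2: subtract (-3/28q)·f_2 from -3/4pq^2 + 5/2pq + q^2 - 7/2q → 5/2pq + q^2 - 7/2q
  leading term pq: subtract (5/14)·f_2 from 5/2pq + q^2 - 7/2q → q^2 - 7/2q
  leading term q^2: no divisor's leading term divides it; move q^2 to the remainder.
  leading term q: no divisor's leading term divides it; move -7/2q to the remainder.
  remainder q^2 - 7/2q ≠ 0; add g_3 = q^2 - 7/2q to the basis.

The other S-polynomials (S(f_1,g_3), S(f_2,g_3)) all reduce to 0 modulo the current basis, so we have a Gröbner basis.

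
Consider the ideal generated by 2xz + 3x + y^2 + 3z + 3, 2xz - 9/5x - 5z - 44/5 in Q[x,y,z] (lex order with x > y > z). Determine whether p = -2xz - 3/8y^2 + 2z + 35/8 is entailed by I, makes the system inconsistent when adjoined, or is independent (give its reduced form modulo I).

-2xz - 3/8y^2 + 2z + 35/8 lies in I (it reduces to 0).

First compute the reduced Gröbner basis of I by Buchberger's algorithm.
f_1 = 2xz + 3x + y^2 + 3z + 3, LT = xz.
f_2 = 2xz - 9/5x - 5z - 44/5, LT = xz.

S(f_1,f_2): lcm = xz. S = 12/5x + 1/2y^2 + 4z + 59/10.
  reduce S modulo (f_1, f_2):
  remainder 12/5x + 1/2y^2 + 4z + 59/10 ≠ 0; add h_3 = 12/5x + 1/2y^2 + 4z + 59/10 to the basis.

S(f_1,h_3): lcm = xz. S = 3/2x - 5/24y^2z + 1/2y^2 - 5/3z^2 - 23/24z + 3/2.
  reduce S modulo (f_1, f_2, h_3):
  remainder -5/24y^2z + 3/16y^2 - 5/3z^2 - 83/24z - 35/16 ≠ 0; add h_4 = -5/24y^2z + 3/16y^2 - 5/3z^2 - 83/24z - 35/16 to the basis.

The other S-polynomials (S(f_2,h_3), S(f_1,h_4), S(f_2,h_4), S(h_3,h_4)) all reduce to 0 modulo the current basis, so we have a Gröbner basis.
Inter-reduce: drop elements whose leading term is divisible by another's, tail-reduce, and make monic.
Reduced Gröbner basis: {x + 5/24y^2 + 5/3z + 59/24, y^2z - 9/10y^2 + 8z^2 + 83/5z + 21/2}.
Label its elements g_1 = x + 5/24y^2 + 5/3z + 59/24, g_2 = y^2z - 9/10y^2 + 8z^2 + 83/5z + 21/2.

Reduce p = -2xz - 3/8y^2 + 2z + 35/8 modulo G:
  leading term xz: subtract (-2z)·g_1 from -2xz - 3/8y^2 + 2z + 35/8 → 5/12y^2z - 3/8y^2 + 10/3z^2 + 83/12z + 35/8
  leading term y^2z: subtract (5/12)·g_2 from 5/12y^2z - 3/8y^2 + 10/3z^2 + 83/12z + 35/8 → 0
  normal form = 0.
Since the normal form is 0, p ∈ I.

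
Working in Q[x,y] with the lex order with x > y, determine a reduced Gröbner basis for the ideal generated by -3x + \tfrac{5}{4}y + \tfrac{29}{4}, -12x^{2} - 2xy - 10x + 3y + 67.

This is the nonlinear analogue of row-reducing a linear system.

f_1 = -3x + \tfrac{5}{4}y + \tfrac{29}{4}, LT = x.
f_2 = -12x^{2} - 2xy - 10x + 3y + 67, LT = x^{2}.

S(f_1,f_2): lcm = x^{2}. S = -\tfrac{7}{12}xy - \tfrac{13}{4}x + \tfrac{1}{4}y + \tfrac{67}{12}.
  leading term xy: subtract (\tfrac{7}{36}y)·f_1 from -\tfrac{7}{12}xy - \tfrac{13}{4}x + \tfrac{1}{4}y + \tfrac{67}{12} → -\tfrac{13}{4}x - \tfrac{35}{144}y^{2} - \tfrac{167}{144}y + \tfrac{67}{12}
  leading term x: subtract (\tfrac{13}{12})·f_1 from -\tfrac{13}{4}x - \tfrac{35}{144}y^{2} - \tfrac{167}{144}y + \tfrac{67}{12} → -\tfrac{35}{144}y^{2} - \tfrac{181}{72}y - \tfrac{109}{48}
  leading term y^{2}: no divisor's leading term divides it; move -\tfrac{35}{144}y^{2} to the remainder.
  leading term y: no divisor's leading term divides it; move -\tfrac{181}{72}y to the remainder.
  leading term 1: no divisor's leading term divides it; move -\tfrac{109}{48} to the remainder.
  remainder -\tfrac{35}{144}y^{2} - \tfrac{181}{72}y - \tfrac{109}{48} ≠ 0; add g_3 = -\tfrac{35}{144}y^{2} - \tfrac{181}{72}y - \tfrac{109}{48} to the basis.

S(f_1,g_3): leading monomials are coprime, so the S-polynomial reduces to 0 (Buchberger's first criterion).
S(f_2,g_3): leading monomials are coprime, so the S-polynomial reduces to 0 (Buchberger's first criterion).
Every S-polynomial of the final basis reduces to 0, so we have a Gröbner basis.
Inter-reduce: drop elements whose leading term is divisible by another's, tail-reduce, and make monic.

G = {x - \tfrac{5}{12}y - \tfrac{29}{12}, y^{2} + \tfrac{362}{35}y + \tfrac{327}{35}}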